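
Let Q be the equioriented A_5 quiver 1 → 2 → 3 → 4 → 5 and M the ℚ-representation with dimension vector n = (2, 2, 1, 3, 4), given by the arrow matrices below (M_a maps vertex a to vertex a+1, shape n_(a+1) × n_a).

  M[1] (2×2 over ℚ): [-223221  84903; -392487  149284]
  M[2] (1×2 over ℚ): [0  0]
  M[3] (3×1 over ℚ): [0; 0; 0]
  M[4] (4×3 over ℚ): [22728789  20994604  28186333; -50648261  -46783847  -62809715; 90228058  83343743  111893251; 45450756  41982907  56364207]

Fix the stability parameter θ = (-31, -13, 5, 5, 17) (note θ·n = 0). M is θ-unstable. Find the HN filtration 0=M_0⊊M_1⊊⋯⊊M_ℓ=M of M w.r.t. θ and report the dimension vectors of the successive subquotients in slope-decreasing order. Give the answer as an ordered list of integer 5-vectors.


Interval decomposition of M: I[1,2]^2, I[3,3], I[4,5]^3, I[5,5].
HN type (ℓ=4): μ^(1)=17; μ^(2)=5; μ^(3)=-13; μ^(4)=-31

((0, 0, 0, 0, 4); (0, 0, 1, 3, 0); (0, 2, 0, 0, 0); (2, 0, 0, 0, 0))


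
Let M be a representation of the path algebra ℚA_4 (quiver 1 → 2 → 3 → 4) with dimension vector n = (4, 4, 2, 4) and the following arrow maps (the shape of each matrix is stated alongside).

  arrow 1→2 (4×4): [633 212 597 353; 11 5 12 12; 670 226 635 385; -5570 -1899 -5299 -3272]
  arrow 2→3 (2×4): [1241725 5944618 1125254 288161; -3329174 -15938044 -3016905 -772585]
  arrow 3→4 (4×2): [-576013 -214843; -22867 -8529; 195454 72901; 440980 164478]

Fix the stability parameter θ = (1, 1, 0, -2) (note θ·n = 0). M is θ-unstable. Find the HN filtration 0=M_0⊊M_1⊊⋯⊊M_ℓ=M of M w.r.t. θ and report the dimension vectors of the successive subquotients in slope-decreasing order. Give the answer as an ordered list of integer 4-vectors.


Barcode: M ≅ I[1,2]^2, I[1,4]^2, I[4,4]^2. HN layers by μ_θ (3 steps, strictly decreasing):
  μ^(1)=1; μ^(2)=0; μ^(3)=-2

((2, 2, 0, 0); (2, 2, 2, 2); (0, 0, 0, 2))


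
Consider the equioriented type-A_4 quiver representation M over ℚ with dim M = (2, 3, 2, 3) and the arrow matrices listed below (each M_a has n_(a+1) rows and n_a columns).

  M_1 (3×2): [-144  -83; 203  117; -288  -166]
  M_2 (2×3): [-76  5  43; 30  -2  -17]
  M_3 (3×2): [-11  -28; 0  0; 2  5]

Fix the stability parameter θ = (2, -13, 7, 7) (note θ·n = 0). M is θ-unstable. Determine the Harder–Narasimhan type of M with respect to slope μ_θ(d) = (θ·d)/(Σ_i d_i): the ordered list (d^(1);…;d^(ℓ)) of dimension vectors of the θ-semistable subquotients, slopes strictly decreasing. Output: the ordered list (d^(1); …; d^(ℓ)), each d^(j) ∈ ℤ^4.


Barcode: M ≅ I[1,2], I[1,4], I[2,4], I[4,4]. HN layers by μ_θ (3 steps, strictly decreasing):
  μ^(1)=7; μ^(2)=-11/2; μ^(3)=-13

((0, 0, 2, 3); (2, 2, 0, 0); (0, 1, 0, 0))


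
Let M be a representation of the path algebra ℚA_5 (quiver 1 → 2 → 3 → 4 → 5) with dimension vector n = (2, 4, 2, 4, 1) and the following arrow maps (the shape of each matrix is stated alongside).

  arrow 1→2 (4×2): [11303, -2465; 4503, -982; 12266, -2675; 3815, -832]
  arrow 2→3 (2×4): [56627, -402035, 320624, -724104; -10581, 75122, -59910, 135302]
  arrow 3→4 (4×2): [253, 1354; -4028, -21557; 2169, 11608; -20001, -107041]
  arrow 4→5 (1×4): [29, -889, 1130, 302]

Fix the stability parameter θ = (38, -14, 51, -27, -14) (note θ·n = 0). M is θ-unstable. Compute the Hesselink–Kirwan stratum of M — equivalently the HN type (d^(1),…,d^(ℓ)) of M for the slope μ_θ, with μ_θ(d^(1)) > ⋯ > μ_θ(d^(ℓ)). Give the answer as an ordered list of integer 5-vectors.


Via rank(M_{q-1}∘⋯∘M_p): M ≅ I[1,4], I[1,5], I[2,2]^2, I[4,4]^2.
μ_θ-semistable layers: μ^(1)=12; μ^(2)=34/5; μ^(3)=-14; μ^(4)=-27

((1, 1, 1, 1, 0); (1, 1, 1, 1, 1); (0, 2, 0, 0, 0); (0, 0, 0, 2, 0))


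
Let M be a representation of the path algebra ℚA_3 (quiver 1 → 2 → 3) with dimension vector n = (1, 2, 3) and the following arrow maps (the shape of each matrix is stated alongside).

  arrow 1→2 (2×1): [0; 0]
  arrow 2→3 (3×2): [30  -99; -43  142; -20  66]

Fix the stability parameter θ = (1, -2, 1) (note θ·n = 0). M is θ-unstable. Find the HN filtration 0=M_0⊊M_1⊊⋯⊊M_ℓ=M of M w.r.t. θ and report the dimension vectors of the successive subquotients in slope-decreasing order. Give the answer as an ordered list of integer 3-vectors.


Barcode: M ≅ I[1,1], I[2,3]^2, I[3,3]. HN layers by μ_θ (2 steps, strictly decreasing):
  μ^(1)=1; μ^(2)=-2

((1, 0, 3); (0, 2, 0))


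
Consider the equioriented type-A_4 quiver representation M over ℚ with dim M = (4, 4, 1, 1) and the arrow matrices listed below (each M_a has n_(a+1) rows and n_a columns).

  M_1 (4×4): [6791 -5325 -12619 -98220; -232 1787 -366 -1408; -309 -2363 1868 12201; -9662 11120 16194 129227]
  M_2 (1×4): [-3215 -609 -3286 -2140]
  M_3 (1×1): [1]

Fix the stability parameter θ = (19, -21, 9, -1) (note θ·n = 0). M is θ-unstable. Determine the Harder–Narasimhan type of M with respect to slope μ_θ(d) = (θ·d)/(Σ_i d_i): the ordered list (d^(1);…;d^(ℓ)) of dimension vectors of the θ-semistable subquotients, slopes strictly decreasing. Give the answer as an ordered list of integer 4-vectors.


Barcode: M ≅ I[1,2]^3, I[1,4]. HN layers by μ_θ (2 steps, strictly decreasing):
  μ^(1)=4; μ^(2)=-1

((0, 0, 1, 1); (4, 4, 0, 0))


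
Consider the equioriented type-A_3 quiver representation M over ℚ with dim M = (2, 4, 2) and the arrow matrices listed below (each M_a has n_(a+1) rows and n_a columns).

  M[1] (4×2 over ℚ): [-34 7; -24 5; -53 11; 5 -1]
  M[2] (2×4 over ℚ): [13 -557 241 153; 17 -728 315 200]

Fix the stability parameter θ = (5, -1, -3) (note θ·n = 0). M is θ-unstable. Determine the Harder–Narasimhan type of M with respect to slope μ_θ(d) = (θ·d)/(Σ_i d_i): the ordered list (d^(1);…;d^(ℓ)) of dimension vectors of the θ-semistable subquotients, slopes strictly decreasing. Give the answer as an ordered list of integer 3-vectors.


Interval decomposition of M: I[1,3]^2, I[2,2]^2.
HN type (ℓ=2): μ^(1)=1/3; μ^(2)=-1

((2, 2, 2); (0, 2, 0))


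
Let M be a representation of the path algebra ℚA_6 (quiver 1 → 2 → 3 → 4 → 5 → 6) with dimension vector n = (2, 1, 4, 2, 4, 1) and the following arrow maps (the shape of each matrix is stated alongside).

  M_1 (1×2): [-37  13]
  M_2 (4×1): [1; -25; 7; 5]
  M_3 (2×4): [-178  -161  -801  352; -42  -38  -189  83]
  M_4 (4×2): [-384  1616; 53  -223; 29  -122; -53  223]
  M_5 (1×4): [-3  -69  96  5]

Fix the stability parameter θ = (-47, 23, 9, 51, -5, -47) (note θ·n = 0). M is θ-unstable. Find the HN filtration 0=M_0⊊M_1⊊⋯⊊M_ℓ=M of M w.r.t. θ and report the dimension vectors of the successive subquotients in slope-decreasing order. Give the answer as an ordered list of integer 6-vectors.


Interval decomposition of M: I[1,1], I[1,3], I[3,3], I[3,5], I[3,6], I[5,5]^2.
HN type (ℓ=6): μ^(1)=23; μ^(2)=16; μ^(3)=9; μ^(4)=2; μ^(5)=-5; μ^(6)=-47

((0, 0, 0, 1, 1, 0); (0, 1, 1, 0, 0, 0); (0, 0, 2, 0, 0, 0); (0, 0, 1, 1, 1, 1); (0, 0, 0, 0, 2, 0); (2, 0, 0, 0, 0, 0))


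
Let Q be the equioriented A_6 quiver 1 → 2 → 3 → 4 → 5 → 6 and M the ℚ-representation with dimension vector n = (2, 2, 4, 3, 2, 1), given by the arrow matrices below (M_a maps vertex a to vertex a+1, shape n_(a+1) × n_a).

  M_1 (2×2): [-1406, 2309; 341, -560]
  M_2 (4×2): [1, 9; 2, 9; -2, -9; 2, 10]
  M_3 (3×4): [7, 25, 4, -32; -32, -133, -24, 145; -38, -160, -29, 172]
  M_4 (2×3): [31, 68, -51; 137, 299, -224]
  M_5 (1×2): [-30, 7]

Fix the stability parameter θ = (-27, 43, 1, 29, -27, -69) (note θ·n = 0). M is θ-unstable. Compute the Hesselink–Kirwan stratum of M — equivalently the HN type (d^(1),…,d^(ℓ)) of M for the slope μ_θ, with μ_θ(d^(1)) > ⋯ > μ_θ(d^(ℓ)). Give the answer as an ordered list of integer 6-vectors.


Interval decomposition of M: I[1,5], I[1,6], I[3,3], I[3,4].
HN type (ℓ=5): μ^(1)=29; μ^(2)=23/2; μ^(3)=1; μ^(4)=-23/5; μ^(5)=-27

((0, 0, 0, 1, 0, 0); (0, 1, 1, 1, 1, 0); (0, 0, 2, 0, 0, 0); (0, 1, 1, 1, 1, 1); (2, 0, 0, 0, 0, 0))


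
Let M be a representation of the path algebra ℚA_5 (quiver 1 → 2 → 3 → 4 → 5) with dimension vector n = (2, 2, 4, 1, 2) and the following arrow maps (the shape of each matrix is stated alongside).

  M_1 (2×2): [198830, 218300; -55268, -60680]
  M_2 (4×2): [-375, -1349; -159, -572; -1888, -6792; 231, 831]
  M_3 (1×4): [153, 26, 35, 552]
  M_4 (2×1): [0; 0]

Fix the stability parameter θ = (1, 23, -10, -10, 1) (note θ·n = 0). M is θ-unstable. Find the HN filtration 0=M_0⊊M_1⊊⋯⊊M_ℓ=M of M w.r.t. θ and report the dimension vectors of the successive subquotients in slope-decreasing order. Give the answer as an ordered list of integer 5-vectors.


Via rank(M_{q-1}∘⋯∘M_p): M ≅ I[1,1], I[1,4], I[2,3], I[3,3]^2, I[5,5]^2.
μ_θ-semistable layers: μ^(1)=13/2; μ^(2)=1; μ^(3)=-10

((0, 1, 1, 0, 0); (2, 1, 1, 1, 2); (0, 0, 2, 0, 0))


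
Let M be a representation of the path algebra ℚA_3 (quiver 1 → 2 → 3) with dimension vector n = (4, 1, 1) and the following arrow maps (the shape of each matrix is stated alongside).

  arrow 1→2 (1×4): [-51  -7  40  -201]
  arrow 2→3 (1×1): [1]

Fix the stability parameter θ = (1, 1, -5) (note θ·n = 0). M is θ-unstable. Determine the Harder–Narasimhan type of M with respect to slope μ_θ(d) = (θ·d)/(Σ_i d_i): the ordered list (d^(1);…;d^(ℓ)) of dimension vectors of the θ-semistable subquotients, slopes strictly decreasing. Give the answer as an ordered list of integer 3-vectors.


Via rank(M_{q-1}∘⋯∘M_p): M ≅ I[1,1]^3, I[1,3].
μ_θ-semistable layers: μ^(1)=1; μ^(2)=-1

((3, 0, 0); (1, 1, 1))


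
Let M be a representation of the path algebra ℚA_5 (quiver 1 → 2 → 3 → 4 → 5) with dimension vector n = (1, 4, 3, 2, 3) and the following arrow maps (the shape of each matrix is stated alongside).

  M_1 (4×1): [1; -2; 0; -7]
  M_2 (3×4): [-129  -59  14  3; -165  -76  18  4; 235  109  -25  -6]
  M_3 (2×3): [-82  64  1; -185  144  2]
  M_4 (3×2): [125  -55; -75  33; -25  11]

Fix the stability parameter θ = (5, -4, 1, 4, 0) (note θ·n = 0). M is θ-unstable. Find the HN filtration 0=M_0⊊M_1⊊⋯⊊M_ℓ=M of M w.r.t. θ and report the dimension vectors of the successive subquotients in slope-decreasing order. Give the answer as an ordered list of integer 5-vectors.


Interval decomposition of M: I[1,5], I[2,2], I[2,3], I[2,4], I[5,5]^2.
HN type (ℓ=6): μ^(1)=4; μ^(2)=2; μ^(3)=1; μ^(4)=1/2; μ^(5)=0; μ^(6)=-4

((0, 0, 0, 1, 0); (0, 0, 0, 1, 1); (0, 0, 3, 0, 0); (1, 1, 0, 0, 0); (0, 0, 0, 0, 2); (0, 3, 0, 0, 0))


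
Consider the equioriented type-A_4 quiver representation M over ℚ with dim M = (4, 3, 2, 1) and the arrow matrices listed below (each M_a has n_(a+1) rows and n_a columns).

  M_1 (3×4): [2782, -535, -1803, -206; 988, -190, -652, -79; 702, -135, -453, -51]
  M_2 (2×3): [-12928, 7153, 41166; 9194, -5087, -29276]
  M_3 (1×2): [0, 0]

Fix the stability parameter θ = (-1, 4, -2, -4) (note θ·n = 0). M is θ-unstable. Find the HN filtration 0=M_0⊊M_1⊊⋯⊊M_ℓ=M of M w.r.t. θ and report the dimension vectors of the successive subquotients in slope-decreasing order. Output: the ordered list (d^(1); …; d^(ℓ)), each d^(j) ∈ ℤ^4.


Interval decomposition of M: I[1,1]^2, I[1,2], I[1,3], I[2,3], I[4,4].
HN type (ℓ=4): μ^(1)=4; μ^(2)=1; μ^(3)=-1; μ^(4)=-4

((0, 1, 0, 0); (0, 2, 2, 0); (4, 0, 0, 0); (0, 0, 0, 1))


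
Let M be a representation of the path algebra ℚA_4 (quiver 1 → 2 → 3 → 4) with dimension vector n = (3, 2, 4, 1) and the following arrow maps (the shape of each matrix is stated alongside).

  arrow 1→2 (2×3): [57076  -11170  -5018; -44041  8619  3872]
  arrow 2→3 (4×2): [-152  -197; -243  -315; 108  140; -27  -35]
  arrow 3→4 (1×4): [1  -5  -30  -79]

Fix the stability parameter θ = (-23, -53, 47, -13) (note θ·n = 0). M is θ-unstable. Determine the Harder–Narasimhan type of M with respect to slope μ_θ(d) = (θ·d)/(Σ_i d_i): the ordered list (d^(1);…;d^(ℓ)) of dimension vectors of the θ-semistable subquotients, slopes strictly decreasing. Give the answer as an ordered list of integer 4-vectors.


Interval decomposition of M: I[1,1], I[1,3], I[1,4], I[3,3]^2.
HN type (ℓ=4): μ^(1)=47; μ^(2)=17; μ^(3)=-23; μ^(4)=-38

((0, 0, 3, 0); (0, 0, 1, 1); (1, 0, 0, 0); (2, 2, 0, 0))


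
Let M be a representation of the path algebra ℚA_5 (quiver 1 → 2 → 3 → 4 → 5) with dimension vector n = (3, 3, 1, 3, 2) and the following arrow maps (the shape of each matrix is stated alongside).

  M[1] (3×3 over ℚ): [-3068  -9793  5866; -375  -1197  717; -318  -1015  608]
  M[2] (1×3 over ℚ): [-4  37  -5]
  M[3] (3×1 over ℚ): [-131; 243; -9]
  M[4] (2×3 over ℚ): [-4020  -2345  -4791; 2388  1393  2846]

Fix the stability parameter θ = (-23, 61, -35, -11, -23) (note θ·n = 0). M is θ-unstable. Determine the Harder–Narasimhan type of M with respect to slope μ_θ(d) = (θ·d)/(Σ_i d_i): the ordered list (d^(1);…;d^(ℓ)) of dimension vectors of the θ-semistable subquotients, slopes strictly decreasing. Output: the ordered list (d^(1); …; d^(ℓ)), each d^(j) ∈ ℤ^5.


Barcode: M ≅ I[1,1], I[1,2], I[1,5], I[2,2], I[4,4], I[4,5]. HN layers by μ_θ (5 steps, strictly decreasing):
  μ^(1)=61; μ^(2)=-2; μ^(3)=-11; μ^(4)=-17; μ^(5)=-23

((0, 2, 0, 0, 0); (0, 1, 1, 1, 1); (0, 0, 0, 1, 0); (0, 0, 0, 1, 1); (3, 0, 0, 0, 0))


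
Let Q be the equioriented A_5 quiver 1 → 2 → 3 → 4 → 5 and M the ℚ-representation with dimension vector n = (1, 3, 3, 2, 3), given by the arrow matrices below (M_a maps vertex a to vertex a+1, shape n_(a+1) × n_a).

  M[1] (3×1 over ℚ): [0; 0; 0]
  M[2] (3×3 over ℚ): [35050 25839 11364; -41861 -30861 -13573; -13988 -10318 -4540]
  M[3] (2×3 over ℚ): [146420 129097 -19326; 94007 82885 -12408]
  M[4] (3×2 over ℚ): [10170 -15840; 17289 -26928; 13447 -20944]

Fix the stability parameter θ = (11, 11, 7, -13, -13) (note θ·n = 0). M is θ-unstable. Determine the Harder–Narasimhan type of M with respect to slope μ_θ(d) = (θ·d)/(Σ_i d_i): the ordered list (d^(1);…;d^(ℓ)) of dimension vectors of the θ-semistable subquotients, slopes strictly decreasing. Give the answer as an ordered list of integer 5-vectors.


Interval decomposition of M: I[1,1], I[2,3], I[2,4], I[2,5], I[5,5]^2.
HN type (ℓ=5): μ^(1)=11; μ^(2)=9; μ^(3)=5/3; μ^(4)=-2; μ^(5)=-13

((1, 0, 0, 0, 0); (0, 1, 1, 0, 0); (0, 1, 1, 1, 0); (0, 1, 1, 1, 1); (0, 0, 0, 0, 2))


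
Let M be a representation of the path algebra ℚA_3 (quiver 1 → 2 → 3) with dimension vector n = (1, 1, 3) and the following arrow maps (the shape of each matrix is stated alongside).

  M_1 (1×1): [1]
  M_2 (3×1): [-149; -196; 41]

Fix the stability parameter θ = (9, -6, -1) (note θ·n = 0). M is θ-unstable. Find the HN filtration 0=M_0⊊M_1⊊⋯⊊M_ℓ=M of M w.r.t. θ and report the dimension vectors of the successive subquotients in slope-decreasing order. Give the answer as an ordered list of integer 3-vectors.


Barcode: M ≅ I[1,3], I[3,3]^2. HN layers by μ_θ (2 steps, strictly decreasing):
  μ^(1)=2/3; μ^(2)=-1

((1, 1, 1); (0, 0, 2))


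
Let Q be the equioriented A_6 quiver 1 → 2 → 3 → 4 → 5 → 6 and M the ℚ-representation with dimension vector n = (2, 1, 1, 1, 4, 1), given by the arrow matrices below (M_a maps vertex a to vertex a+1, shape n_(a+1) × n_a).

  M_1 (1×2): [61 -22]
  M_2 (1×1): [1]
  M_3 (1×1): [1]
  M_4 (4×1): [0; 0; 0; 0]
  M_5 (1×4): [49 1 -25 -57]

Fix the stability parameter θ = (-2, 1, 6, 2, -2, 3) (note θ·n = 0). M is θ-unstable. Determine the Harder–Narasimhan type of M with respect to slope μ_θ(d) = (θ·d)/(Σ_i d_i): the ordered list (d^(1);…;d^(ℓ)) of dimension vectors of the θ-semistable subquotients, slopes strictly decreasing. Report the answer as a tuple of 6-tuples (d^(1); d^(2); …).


Via rank(M_{q-1}∘⋯∘M_p): M ≅ I[1,1], I[1,4], I[5,5]^3, I[5,6].
μ_θ-semistable layers: μ^(1)=4; μ^(2)=3; μ^(3)=1; μ^(4)=-2

((0, 0, 1, 1, 0, 0); (0, 0, 0, 0, 0, 1); (0, 1, 0, 0, 0, 0); (2, 0, 0, 0, 4, 0))


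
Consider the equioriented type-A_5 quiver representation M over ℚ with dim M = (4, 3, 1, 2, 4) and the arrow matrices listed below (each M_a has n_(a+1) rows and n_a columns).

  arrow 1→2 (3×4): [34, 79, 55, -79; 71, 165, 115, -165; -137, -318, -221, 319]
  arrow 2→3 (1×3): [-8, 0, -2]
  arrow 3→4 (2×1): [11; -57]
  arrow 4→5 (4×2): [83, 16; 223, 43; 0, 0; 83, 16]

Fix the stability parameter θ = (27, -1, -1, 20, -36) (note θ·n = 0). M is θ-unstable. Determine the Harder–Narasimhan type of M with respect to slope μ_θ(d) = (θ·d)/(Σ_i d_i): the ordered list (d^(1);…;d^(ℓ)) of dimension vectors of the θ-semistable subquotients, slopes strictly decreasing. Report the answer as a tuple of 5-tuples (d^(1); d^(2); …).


Via rank(M_{q-1}∘⋯∘M_p): M ≅ I[1,1], I[1,2]^2, I[1,5], I[4,5], I[5,5]^2.
μ_θ-semistable layers: μ^(1)=27; μ^(2)=13; μ^(3)=9/5; μ^(4)=-8; μ^(5)=-36

((1, 0, 0, 0, 0); (2, 2, 0, 0, 0); (1, 1, 1, 1, 1); (0, 0, 0, 1, 1); (0, 0, 0, 0, 2))


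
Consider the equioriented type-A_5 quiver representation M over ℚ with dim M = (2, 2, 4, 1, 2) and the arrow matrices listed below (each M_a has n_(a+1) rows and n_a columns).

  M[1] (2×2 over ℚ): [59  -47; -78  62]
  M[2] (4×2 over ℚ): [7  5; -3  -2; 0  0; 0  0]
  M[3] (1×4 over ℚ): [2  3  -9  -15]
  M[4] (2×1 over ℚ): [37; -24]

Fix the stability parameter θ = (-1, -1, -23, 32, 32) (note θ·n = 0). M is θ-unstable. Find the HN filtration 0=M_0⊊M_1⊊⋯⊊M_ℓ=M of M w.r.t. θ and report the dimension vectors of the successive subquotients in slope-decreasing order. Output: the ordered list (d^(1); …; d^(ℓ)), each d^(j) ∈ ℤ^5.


Barcode: M ≅ I[1,3], I[1,5], I[3,3]^2, I[5,5]. HN layers by μ_θ (3 steps, strictly decreasing):
  μ^(1)=32; μ^(2)=-25/3; μ^(3)=-23

((0, 0, 0, 1, 2); (2, 2, 2, 0, 0); (0, 0, 2, 0, 0))


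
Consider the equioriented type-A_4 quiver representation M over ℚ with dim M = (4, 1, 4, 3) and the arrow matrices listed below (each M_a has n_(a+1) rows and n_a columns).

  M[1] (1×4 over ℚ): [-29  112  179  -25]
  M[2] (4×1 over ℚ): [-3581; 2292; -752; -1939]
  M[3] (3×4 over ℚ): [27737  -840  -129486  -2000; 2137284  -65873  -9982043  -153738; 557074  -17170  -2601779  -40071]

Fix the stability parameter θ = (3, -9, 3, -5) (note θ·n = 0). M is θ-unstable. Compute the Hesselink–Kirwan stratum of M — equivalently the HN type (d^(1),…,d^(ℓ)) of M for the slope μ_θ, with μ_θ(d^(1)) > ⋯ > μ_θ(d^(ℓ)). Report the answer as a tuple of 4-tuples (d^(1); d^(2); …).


Via rank(M_{q-1}∘⋯∘M_p): M ≅ I[1,1]^3, I[1,4], I[3,3], I[3,4]^2.
μ_θ-semistable layers: μ^(1)=3; μ^(2)=-1; μ^(3)=-3

((3, 0, 1, 0); (0, 0, 3, 3); (1, 1, 0, 0))


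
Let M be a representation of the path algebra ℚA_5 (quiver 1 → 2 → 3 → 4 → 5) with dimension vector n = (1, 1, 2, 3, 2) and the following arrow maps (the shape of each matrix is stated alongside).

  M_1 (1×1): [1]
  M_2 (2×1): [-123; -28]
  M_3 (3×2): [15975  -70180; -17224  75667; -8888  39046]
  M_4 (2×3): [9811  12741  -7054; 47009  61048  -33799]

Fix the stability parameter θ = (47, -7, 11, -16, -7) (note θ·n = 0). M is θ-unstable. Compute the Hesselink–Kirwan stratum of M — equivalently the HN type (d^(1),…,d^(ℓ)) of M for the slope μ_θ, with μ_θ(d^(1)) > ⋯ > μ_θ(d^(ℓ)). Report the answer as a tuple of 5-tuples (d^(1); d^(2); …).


Interval decomposition of M: I[1,5], I[3,5], I[4,4].
HN type (ℓ=3): μ^(1)=28/5; μ^(2)=-4; μ^(3)=-16

((1, 1, 1, 1, 1); (0, 0, 1, 1, 1); (0, 0, 0, 1, 0))


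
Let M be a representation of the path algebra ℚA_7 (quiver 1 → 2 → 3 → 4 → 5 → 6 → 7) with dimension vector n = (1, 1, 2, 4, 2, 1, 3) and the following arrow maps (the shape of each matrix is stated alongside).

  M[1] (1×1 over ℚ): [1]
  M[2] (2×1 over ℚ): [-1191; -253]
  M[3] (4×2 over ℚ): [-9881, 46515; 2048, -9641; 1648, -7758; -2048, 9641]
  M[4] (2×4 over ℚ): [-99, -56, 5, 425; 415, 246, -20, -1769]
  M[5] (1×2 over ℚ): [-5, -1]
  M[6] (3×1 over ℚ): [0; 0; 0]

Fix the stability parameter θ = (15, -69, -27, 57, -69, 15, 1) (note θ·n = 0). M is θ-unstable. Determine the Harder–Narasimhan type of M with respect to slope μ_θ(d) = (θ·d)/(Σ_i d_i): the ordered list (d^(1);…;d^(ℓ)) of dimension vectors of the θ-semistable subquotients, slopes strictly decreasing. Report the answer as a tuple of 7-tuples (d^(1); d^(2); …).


Interval decomposition of M: I[1,5], I[3,4], I[4,4], I[4,6], I[7,7]^3.
HN type (ℓ=5): μ^(1)=57; μ^(2)=15; μ^(3)=1; μ^(4)=-6; μ^(5)=-27

((0, 0, 0, 2, 0, 0, 0); (0, 0, 0, 0, 0, 1, 0); (0, 0, 0, 0, 0, 0, 3); (0, 0, 0, 2, 2, 0, 0); (1, 1, 2, 0, 0, 0, 0))


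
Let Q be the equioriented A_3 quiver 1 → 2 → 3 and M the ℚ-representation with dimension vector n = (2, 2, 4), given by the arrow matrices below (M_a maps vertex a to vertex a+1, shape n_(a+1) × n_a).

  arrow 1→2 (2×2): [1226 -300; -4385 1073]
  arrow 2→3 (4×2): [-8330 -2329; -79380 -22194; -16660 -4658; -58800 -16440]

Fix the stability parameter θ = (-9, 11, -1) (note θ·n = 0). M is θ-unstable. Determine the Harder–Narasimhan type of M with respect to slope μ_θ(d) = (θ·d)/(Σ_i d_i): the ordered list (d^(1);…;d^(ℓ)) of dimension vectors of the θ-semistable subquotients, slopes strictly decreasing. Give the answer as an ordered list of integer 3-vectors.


Barcode: M ≅ I[1,2], I[1,3], I[3,3]^3. HN layers by μ_θ (4 steps, strictly decreasing):
  μ^(1)=11; μ^(2)=5; μ^(3)=-1; μ^(4)=-9

((0, 1, 0); (0, 1, 1); (0, 0, 3); (2, 0, 0))


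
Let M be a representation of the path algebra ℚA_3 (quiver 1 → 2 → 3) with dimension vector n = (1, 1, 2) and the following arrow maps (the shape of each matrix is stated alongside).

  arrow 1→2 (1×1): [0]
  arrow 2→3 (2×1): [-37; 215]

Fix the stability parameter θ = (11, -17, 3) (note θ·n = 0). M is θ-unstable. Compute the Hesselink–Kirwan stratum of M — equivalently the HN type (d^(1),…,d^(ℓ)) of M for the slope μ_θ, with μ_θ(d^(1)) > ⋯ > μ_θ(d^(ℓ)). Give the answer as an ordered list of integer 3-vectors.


Via rank(M_{q-1}∘⋯∘M_p): M ≅ I[1,1], I[2,3], I[3,3].
μ_θ-semistable layers: μ^(1)=11; μ^(2)=3; μ^(3)=-17

((1, 0, 0); (0, 0, 2); (0, 1, 0))


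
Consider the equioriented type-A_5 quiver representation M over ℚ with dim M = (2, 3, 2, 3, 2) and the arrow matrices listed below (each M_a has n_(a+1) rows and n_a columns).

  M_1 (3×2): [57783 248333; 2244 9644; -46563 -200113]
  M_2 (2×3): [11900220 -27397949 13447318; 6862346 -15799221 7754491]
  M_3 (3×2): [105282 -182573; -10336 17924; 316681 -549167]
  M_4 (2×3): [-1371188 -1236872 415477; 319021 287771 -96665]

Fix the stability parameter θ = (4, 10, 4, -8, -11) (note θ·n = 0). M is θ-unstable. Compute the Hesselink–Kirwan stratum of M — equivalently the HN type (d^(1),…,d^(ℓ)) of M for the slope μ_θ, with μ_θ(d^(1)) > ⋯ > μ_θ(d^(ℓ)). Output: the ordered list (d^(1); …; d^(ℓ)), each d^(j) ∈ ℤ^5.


Barcode: M ≅ I[1,1], I[1,5], I[2,2], I[2,5], I[4,4]. HN layers by μ_θ (5 steps, strictly decreasing):
  μ^(1)=10; μ^(2)=4; μ^(3)=-1/5; μ^(4)=-5/4; μ^(5)=-8

((0, 1, 0, 0, 0); (1, 0, 0, 0, 0); (1, 1, 1, 1, 1); (0, 1, 1, 1, 1); (0, 0, 0, 1, 0))


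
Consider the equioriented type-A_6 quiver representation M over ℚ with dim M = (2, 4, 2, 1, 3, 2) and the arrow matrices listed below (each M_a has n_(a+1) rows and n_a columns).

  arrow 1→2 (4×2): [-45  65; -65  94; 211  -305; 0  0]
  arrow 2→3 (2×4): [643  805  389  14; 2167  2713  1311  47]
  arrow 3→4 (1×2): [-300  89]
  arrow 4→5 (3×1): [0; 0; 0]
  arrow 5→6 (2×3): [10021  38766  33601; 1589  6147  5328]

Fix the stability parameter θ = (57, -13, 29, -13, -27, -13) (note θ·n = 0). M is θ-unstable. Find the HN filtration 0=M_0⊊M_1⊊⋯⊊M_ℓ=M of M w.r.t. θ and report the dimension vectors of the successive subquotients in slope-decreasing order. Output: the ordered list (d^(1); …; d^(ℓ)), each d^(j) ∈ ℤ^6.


Barcode: M ≅ I[1,3], I[1,4], I[2,2]^2, I[5,5], I[5,6]^2. HN layers by μ_θ (5 steps, strictly decreasing):
  μ^(1)=29; μ^(2)=22; μ^(3)=15; μ^(4)=-13; μ^(5)=-27

((0, 0, 1, 0, 0, 0); (1, 1, 0, 0, 0, 0); (1, 1, 1, 1, 0, 0); (0, 2, 0, 0, 0, 2); (0, 0, 0, 0, 3, 0))


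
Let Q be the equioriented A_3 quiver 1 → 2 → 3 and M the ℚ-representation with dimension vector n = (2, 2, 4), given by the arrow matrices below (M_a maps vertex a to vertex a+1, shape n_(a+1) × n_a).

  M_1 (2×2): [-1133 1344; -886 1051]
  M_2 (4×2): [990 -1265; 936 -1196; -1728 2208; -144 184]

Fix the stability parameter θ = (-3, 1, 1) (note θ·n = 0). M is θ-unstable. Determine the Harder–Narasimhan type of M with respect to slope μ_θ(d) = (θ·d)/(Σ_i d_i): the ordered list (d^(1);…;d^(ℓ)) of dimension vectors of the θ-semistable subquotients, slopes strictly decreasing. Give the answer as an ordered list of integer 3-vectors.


Barcode: M ≅ I[1,2], I[1,3], I[3,3]^3. HN layers by μ_θ (2 steps, strictly decreasing):
  μ^(1)=1; μ^(2)=-3

((0, 2, 4); (2, 0, 0))


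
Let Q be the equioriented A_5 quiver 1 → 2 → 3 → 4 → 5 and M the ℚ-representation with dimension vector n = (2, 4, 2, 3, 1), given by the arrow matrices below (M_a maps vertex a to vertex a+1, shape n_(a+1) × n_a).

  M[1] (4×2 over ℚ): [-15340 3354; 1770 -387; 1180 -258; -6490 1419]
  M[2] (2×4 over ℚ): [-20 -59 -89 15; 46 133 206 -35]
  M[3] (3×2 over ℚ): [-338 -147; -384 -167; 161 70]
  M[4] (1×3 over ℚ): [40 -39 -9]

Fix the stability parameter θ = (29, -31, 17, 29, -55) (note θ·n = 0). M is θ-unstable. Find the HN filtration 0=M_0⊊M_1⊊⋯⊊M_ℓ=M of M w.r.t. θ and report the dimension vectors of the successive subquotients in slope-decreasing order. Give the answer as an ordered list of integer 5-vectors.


Via rank(M_{q-1}∘⋯∘M_p): M ≅ I[1,1], I[1,2], I[2,2], I[2,4], I[2,5], I[4,4].
μ_θ-semistable layers: μ^(1)=29; μ^(2)=17; μ^(3)=-1; μ^(4)=-3; μ^(5)=-31

((1, 0, 0, 2, 0); (0, 0, 1, 0, 0); (1, 1, 0, 0, 0); (0, 0, 1, 1, 1); (0, 3, 0, 0, 0))


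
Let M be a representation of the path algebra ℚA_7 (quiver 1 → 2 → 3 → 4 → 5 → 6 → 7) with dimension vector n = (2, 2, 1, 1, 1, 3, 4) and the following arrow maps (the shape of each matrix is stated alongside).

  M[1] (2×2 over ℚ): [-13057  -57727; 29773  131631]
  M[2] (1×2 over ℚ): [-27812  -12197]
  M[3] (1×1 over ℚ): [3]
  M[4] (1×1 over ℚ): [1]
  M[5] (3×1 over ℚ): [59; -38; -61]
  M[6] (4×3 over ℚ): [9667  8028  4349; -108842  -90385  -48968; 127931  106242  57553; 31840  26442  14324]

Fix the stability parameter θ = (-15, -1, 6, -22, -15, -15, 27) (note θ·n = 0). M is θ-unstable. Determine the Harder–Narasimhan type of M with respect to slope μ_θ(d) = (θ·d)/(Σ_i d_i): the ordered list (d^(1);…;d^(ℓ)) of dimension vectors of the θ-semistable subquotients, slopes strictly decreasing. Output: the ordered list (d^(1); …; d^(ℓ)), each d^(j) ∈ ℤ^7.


Interval decomposition of M: I[1,2], I[1,6], I[6,7]^2, I[7,7]^2.
HN type (ℓ=4): μ^(1)=27; μ^(2)=-1; μ^(3)=-47/5; μ^(4)=-15

((0, 0, 0, 0, 0, 0, 4); (0, 1, 0, 0, 0, 0, 0); (0, 1, 1, 1, 1, 1, 0); (2, 0, 0, 0, 0, 2, 0))


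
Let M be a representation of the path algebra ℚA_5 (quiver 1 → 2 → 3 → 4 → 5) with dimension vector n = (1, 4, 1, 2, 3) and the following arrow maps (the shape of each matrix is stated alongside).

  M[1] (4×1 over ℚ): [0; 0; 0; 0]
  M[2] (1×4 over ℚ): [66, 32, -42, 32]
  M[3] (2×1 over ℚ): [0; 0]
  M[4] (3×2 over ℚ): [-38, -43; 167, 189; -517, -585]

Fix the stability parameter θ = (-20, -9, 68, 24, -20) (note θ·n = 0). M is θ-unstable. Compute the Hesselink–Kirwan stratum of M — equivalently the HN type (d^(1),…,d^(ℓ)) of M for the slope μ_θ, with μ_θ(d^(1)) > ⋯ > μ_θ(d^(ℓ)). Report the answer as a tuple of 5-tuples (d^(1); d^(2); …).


Interval decomposition of M: I[1,1], I[2,2]^3, I[2,3], I[4,5]^2, I[5,5].
HN type (ℓ=4): μ^(1)=68; μ^(2)=2; μ^(3)=-9; μ^(4)=-20

((0, 0, 1, 0, 0); (0, 0, 0, 2, 2); (0, 4, 0, 0, 0); (1, 0, 0, 0, 1))


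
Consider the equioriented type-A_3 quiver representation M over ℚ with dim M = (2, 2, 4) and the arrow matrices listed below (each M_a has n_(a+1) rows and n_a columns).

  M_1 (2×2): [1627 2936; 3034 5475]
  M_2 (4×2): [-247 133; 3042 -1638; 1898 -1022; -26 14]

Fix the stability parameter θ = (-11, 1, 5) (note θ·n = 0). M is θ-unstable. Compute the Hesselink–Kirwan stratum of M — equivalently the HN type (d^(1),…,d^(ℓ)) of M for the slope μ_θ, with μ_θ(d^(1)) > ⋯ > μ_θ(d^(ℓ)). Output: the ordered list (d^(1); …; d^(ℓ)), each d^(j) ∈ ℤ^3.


Interval decomposition of M: I[1,2], I[1,3], I[3,3]^3.
HN type (ℓ=3): μ^(1)=5; μ^(2)=1; μ^(3)=-11

((0, 0, 4); (0, 2, 0); (2, 0, 0))


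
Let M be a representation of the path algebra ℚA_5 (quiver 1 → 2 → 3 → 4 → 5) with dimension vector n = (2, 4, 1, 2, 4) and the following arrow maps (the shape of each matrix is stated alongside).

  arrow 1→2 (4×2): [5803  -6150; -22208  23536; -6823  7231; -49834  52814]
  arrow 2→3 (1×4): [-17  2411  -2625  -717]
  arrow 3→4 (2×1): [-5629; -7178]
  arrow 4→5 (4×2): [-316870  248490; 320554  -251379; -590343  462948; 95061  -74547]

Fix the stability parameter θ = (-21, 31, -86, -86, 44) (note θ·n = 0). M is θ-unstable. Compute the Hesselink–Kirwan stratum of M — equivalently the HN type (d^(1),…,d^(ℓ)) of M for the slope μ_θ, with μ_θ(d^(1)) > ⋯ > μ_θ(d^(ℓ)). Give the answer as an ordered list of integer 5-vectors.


Via rank(M_{q-1}∘⋯∘M_p): M ≅ I[1,2], I[1,5], I[2,2]^2, I[4,5], I[5,5]^2.
μ_θ-semistable layers: μ^(1)=44; μ^(2)=31; μ^(3)=-21; μ^(4)=-81/2; μ^(5)=-86

((0, 0, 0, 0, 4); (0, 3, 0, 0, 0); (1, 0, 0, 0, 0); (1, 1, 1, 1, 0); (0, 0, 0, 1, 0))


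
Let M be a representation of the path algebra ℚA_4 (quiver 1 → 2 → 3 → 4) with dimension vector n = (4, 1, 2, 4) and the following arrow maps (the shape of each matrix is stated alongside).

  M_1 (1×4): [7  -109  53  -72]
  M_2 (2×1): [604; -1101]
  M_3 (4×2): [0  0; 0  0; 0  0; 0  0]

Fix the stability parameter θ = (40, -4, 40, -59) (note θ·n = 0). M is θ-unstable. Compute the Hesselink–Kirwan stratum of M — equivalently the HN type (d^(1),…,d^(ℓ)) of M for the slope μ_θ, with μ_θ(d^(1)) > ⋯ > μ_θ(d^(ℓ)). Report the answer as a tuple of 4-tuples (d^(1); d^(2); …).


Interval decomposition of M: I[1,1]^3, I[1,3], I[3,3], I[4,4]^4.
HN type (ℓ=3): μ^(1)=40; μ^(2)=18; μ^(3)=-59

((3, 0, 2, 0); (1, 1, 0, 0); (0, 0, 0, 4))


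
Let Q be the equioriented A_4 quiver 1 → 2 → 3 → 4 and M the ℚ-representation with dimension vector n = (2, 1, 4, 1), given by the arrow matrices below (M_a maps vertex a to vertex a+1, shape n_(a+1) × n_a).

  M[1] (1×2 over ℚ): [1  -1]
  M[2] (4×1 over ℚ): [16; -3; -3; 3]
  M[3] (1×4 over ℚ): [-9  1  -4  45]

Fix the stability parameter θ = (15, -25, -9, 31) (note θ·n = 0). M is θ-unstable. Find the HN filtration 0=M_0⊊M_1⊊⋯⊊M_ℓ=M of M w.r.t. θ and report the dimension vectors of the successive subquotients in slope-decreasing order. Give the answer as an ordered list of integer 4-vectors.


Barcode: M ≅ I[1,1], I[1,3], I[3,3]^2, I[3,4]. HN layers by μ_θ (4 steps, strictly decreasing):
  μ^(1)=31; μ^(2)=15; μ^(3)=-19/3; μ^(4)=-9

((0, 0, 0, 1); (1, 0, 0, 0); (1, 1, 1, 0); (0, 0, 3, 0))


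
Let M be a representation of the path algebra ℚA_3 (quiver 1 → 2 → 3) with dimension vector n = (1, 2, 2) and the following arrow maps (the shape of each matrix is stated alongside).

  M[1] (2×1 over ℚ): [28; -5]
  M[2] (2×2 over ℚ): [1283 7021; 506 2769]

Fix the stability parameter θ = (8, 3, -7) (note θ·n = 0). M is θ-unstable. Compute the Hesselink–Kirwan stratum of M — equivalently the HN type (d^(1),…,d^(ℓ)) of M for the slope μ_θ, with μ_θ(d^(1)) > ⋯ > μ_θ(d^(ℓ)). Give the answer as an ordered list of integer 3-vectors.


Interval decomposition of M: I[1,3], I[2,3].
HN type (ℓ=2): μ^(1)=4/3; μ^(2)=-2

((1, 1, 1); (0, 1, 1))


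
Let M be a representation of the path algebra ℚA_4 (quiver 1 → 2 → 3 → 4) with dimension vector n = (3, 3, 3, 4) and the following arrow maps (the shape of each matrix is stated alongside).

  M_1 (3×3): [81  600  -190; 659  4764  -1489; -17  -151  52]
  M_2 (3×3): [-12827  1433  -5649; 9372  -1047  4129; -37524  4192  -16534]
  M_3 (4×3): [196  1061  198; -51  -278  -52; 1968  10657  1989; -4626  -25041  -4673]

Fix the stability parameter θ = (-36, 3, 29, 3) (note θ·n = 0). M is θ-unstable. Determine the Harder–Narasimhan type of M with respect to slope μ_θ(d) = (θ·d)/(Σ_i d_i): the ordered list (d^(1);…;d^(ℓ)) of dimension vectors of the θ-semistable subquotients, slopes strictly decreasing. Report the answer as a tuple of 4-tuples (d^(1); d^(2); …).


Via rank(M_{q-1}∘⋯∘M_p): M ≅ I[1,4]^3, I[4,4].
μ_θ-semistable layers: μ^(1)=16; μ^(2)=3; μ^(3)=-36

((0, 0, 3, 3); (0, 3, 0, 1); (3, 0, 0, 0))


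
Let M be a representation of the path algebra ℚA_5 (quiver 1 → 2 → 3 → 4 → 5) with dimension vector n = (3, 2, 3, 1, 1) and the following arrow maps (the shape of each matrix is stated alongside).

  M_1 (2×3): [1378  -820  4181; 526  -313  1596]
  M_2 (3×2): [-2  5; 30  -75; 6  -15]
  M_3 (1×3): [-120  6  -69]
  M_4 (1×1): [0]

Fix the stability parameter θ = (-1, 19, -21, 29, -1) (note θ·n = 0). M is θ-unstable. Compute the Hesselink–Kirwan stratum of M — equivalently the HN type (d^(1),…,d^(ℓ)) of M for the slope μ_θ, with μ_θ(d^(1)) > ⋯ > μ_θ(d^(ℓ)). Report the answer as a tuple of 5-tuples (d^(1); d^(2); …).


Barcode: M ≅ I[1,1], I[1,2], I[1,4], I[3,3]^2, I[5,5]. HN layers by μ_θ (4 steps, strictly decreasing):
  μ^(1)=29; μ^(2)=19; μ^(3)=-1; μ^(4)=-21

((0, 0, 0, 1, 0); (0, 1, 0, 0, 0); (3, 1, 1, 0, 1); (0, 0, 2, 0, 0))


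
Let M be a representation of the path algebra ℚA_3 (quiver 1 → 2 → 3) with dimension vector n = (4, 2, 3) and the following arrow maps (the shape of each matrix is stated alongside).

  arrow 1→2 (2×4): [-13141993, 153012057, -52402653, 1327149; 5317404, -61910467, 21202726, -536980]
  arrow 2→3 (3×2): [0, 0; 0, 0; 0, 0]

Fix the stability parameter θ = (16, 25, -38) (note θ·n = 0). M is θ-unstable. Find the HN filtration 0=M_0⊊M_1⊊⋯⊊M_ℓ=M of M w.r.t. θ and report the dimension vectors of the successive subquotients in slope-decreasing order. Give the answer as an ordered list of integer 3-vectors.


Barcode: M ≅ I[1,1]^2, I[1,2]^2, I[3,3]^3. HN layers by μ_θ (3 steps, strictly decreasing):
  μ^(1)=25; μ^(2)=16; μ^(3)=-38

((0, 2, 0); (4, 0, 0); (0, 0, 3))


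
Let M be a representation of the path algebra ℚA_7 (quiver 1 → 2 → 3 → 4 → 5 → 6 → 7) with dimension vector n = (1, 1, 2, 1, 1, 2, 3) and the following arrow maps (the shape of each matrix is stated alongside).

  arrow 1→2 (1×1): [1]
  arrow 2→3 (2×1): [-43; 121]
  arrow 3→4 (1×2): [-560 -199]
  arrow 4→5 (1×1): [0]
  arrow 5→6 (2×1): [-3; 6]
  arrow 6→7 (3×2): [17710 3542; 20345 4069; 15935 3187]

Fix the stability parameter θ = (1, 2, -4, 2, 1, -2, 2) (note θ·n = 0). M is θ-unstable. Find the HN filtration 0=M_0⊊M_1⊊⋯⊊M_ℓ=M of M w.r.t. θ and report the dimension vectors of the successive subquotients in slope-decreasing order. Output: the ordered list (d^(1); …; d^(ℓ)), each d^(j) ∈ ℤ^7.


Barcode: M ≅ I[1,4], I[3,3], I[5,7], I[6,6], I[7,7]^2. HN layers by μ_θ (5 steps, strictly decreasing):
  μ^(1)=2; μ^(2)=-1/3; μ^(3)=-1/2; μ^(4)=-2; μ^(5)=-4

((0, 0, 0, 1, 0, 0, 3); (1, 1, 1, 0, 0, 0, 0); (0, 0, 0, 0, 1, 1, 0); (0, 0, 0, 0, 0, 1, 0); (0, 0, 1, 0, 0, 0, 0))


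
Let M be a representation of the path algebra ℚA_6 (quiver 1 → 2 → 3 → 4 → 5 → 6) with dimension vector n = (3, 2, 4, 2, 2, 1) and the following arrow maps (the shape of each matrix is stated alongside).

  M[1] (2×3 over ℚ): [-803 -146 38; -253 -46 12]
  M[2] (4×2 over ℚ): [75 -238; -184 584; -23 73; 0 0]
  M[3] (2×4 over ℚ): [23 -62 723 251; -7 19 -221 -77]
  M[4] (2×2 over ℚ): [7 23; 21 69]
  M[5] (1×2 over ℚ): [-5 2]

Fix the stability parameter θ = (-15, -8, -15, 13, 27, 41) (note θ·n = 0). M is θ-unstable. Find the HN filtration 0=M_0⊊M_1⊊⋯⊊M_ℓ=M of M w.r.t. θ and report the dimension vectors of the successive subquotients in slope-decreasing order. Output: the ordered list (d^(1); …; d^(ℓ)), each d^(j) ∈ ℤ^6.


Interval decomposition of M: I[1,1], I[1,4], I[1,6], I[3,3]^2, I[5,5].
HN type (ℓ=5): μ^(1)=41; μ^(2)=27; μ^(3)=13; μ^(4)=-23/2; μ^(5)=-15

((0, 0, 0, 0, 0, 1); (0, 0, 0, 0, 2, 0); (0, 0, 0, 2, 0, 0); (0, 2, 2, 0, 0, 0); (3, 0, 2, 0, 0, 0))


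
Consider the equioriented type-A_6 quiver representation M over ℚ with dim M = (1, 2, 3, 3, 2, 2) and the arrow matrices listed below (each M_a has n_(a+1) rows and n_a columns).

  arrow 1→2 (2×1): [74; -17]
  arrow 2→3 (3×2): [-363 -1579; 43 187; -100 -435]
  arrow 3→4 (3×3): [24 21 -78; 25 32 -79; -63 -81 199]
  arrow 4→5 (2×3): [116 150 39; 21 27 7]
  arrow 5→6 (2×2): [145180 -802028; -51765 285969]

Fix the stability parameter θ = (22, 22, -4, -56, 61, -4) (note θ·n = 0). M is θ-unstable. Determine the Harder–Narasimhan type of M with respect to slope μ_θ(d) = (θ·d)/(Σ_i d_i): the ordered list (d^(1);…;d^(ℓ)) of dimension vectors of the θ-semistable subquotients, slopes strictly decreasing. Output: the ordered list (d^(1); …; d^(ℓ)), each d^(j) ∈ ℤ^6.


Interval decomposition of M: I[1,6], I[2,4], I[3,3], I[4,5], I[6,6].
HN type (ℓ=5): μ^(1)=61; μ^(2)=57/2; μ^(3)=-4; μ^(4)=-38/3; μ^(5)=-56

((0, 0, 0, 0, 1, 0); (0, 0, 0, 0, 1, 1); (1, 1, 2, 1, 0, 1); (0, 1, 1, 1, 0, 0); (0, 0, 0, 1, 0, 0))


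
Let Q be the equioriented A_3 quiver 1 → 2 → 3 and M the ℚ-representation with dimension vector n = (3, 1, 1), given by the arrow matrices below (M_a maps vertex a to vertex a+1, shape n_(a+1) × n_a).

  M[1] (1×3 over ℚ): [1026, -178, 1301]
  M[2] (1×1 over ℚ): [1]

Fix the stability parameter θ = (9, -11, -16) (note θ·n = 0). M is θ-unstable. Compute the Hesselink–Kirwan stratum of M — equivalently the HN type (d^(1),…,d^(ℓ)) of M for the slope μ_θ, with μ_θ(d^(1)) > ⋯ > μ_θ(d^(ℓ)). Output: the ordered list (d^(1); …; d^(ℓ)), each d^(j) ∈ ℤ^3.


Barcode: M ≅ I[1,1]^2, I[1,3]. HN layers by μ_θ (2 steps, strictly decreasing):
  μ^(1)=9; μ^(2)=-6

((2, 0, 0); (1, 1, 1))


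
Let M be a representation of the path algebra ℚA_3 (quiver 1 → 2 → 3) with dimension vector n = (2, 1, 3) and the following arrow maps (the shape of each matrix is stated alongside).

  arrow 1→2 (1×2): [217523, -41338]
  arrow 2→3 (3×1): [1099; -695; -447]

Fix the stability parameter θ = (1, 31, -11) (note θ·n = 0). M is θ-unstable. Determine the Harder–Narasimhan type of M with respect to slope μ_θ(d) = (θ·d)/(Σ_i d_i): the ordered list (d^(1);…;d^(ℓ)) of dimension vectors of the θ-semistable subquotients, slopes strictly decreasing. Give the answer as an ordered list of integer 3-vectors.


Interval decomposition of M: I[1,1], I[1,3], I[3,3]^2.
HN type (ℓ=3): μ^(1)=10; μ^(2)=1; μ^(3)=-11

((0, 1, 1); (2, 0, 0); (0, 0, 2))


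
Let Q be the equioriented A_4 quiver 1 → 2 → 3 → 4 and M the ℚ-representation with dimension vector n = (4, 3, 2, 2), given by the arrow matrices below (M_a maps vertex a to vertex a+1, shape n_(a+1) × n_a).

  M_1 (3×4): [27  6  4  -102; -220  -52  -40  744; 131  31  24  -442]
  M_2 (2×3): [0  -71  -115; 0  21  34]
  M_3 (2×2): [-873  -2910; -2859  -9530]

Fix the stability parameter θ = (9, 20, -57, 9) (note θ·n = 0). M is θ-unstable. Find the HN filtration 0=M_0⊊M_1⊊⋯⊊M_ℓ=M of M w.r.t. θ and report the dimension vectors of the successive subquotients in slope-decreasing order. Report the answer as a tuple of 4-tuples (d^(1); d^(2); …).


Interval decomposition of M: I[1,1], I[1,2], I[1,3], I[1,4], I[4,4].
HN type (ℓ=3): μ^(1)=20; μ^(2)=9; μ^(3)=-28/3

((0, 1, 0, 0); (2, 0, 0, 2); (2, 2, 2, 0))
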